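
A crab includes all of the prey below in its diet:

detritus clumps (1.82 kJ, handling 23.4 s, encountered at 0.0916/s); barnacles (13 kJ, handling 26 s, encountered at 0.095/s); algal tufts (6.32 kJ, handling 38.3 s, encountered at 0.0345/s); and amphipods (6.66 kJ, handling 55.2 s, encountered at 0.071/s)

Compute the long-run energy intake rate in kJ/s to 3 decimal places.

0.193 kJ/s

R = Σλ_iE_i / (1 + Σλ_ih_i)
Numerator: 0.0916×1.82 + 0.095×13 + 0.0345×6.32 + 0.071×6.66 = 2.093
Denominator: 1 + 0.0916×23.4 + 0.095×26 + 0.0345×38.3 + 0.071×55.2 = 10.85
R = 2.093/10.85 = 0.1928 kJ/s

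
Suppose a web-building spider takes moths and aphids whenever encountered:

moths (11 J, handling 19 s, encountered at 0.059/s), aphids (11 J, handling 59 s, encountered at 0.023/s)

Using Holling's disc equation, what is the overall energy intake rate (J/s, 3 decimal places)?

R = Σλ_iE_i / (1 + Σλ_ih_i)
Numerator: 0.059×11 + 0.023×11 = 0.902
Denominator: 1 + 0.059×19 + 0.023×59 = 3.478
R = 0.902/3.478 = 0.2593 J/s

0.259 J/s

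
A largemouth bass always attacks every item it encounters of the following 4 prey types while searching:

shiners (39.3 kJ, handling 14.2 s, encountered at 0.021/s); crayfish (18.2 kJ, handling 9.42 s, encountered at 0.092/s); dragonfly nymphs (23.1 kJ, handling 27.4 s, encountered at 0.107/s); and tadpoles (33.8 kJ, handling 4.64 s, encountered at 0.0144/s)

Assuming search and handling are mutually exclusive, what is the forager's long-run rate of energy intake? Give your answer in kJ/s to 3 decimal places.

1.057 kJ/s

R = (0.021×39.3 + 0.092×18.2 + 0.107×23.1 + 0.0144×33.8) / (1 + 0.021×14.2 + 0.092×9.42 + 0.107×27.4 + 0.0144×4.64) = 5.458/5.163 = 1.057 kJ/s.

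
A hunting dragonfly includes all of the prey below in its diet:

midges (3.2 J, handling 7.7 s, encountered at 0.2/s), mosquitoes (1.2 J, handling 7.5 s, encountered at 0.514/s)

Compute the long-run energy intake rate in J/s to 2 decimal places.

Energy encountered per unit search time: 0.2×3.2 + 0.514×1.2 = 1.257 J/s.
Handling time per unit search time: 0.2×7.7 + 0.514×7.5 = 5.395.
Rate = 1.257/(1 + 5.395) = 0.1965 J/s.

0.20 J/s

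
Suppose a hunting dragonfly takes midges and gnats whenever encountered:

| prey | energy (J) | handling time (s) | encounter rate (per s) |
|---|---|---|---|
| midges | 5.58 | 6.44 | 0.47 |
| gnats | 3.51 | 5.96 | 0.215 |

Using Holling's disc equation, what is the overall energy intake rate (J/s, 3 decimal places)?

0.636 J/s

R = Σλ_iE_i / (1 + Σλ_ih_i)
Numerator: 0.47×5.58 + 0.215×3.51 = 3.377
Denominator: 1 + 0.47×6.44 + 0.215×5.96 = 5.308
R = 3.377/5.308 = 0.6362 J/s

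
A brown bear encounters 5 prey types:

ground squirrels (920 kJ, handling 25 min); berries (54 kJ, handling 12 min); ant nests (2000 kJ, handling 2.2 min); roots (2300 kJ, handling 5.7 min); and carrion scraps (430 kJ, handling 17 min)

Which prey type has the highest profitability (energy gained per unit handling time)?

In descending order of E/h:
ant nests: 2000/2.2 = 909 kJ/min
roots: 2300/5.7 = 404 kJ/min
ground squirrels: 920/25 = 36.8 kJ/min
carrion scraps: 430/17 = 25.3 kJ/min
berries: 54/12 = 4.5 kJ/min

ant nests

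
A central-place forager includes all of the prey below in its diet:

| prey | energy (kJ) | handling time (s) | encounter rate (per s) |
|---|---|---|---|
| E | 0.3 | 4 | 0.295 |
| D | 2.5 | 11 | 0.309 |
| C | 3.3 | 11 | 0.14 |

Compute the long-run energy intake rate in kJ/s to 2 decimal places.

0.19 kJ/s

R = Σλ_iE_i / (1 + Σλ_ih_i)
Numerator: 0.295×0.3 + 0.309×2.5 + 0.14×3.3 = 1.323
Denominator: 1 + 0.295×4 + 0.309×11 + 0.14×11 = 7.119
R = 1.323/7.119 = 0.1858 kJ/s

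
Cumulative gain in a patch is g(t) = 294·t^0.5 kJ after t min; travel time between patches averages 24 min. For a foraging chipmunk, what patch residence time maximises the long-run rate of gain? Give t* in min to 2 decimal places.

Optimal t* satisfies g'(t*) = g(t*)/(T + t*).
g'(t) = 0.5·294·t^-0.5. Setting 0.5·294·t^-0.5 = 294·t^0.5/(24+t) gives 0.5(24+t) = t, so 0.50·t = 0.5×24.
t* = 0.5×24/0.50 = 24 min.

24.00 min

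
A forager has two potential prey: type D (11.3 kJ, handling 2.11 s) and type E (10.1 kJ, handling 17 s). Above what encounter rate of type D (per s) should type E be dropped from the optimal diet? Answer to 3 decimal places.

At the threshold, the rate on type D alone equals the profitability of type E: λ·11.3/(1 + λ·2.11) = 10.1/17 = 0.5941.
Rearranging, λ(11.3 − 0.5941×2.11) = 0.5941, so λ = 0.5941/10.05 = 0.05914 per s.

0.059 per s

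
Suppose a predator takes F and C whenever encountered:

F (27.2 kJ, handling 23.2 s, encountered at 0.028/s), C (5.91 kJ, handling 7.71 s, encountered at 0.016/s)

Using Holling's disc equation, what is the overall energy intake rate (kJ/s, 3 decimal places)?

0.483 kJ/s

R = Σλ_iE_i / (1 + Σλ_ih_i)
Numerator: 0.028×27.2 + 0.016×5.91 = 0.8562
Denominator: 1 + 0.028×23.2 + 0.016×7.71 = 1.773
R = 0.8562/1.773 = 0.4829 kJ/s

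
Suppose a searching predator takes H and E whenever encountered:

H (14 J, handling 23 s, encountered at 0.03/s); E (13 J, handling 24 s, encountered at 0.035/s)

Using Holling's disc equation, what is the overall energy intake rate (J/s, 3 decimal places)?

0.346 J/s

R = Σλ_iE_i / (1 + Σλ_ih_i)
Numerator: 0.03×14 + 0.035×13 = 0.875
Denominator: 1 + 0.03×23 + 0.035×24 = 2.53
R = 0.875/2.53 = 0.3458 J/s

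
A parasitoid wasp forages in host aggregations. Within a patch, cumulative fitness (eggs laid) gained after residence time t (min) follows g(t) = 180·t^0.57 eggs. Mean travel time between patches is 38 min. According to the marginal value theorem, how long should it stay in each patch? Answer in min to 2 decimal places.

Maximise g(t)/(T+t): set derivative to zero → g'(t)(T+t) = g(t).
g'(t) = 0.57·180·t^-0.43. Setting 0.57·180·t^-0.43 = 180·t^0.57/(38+t) gives 0.57(38+t) = t, so 0.43·t = 0.57×38.
t* = 0.57×38/0.43 = 50.37 min.

50.37 min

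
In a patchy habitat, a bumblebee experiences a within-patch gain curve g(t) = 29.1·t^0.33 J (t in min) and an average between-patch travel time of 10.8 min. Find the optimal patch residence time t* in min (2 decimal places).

Maximise g(t)/(T+t): set derivative to zero → g'(t)(T+t) = g(t).
g'(t) = 0.33·29.1·t^-0.67. Setting 0.33·29.1·t^-0.67 = 29.1·t^0.33/(10.8+t) gives 0.33(10.8+t) = t, so 0.67·t = 0.33×10.8.
t* = 0.33×10.8/0.67 = 5.319 min.

5.32 min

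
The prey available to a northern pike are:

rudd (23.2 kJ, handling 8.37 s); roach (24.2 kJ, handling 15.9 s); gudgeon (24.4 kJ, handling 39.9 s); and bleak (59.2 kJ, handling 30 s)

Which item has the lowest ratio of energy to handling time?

gudgeon

Profitability E/h (kJ/s): rudd = 23.2/8.37 = 2.77, roach = 24.2/15.9 = 1.52, gudgeon = 24.4/39.9 = 0.612, bleak = 59.2/30 = 1.97.
Ranked: rudd > bleak > roach > gudgeon.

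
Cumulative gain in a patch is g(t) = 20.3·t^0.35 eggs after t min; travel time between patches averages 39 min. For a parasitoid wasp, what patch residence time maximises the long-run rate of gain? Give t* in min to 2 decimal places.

21.00 min

By the marginal value theorem, leave when the instantaneous gain rate g'(t) equals the habitat-wide average g(t)/(T + t).
g'(t) = 0.35·20.3·t^-0.65. Setting 0.35·20.3·t^-0.65 = 20.3·t^0.35/(39+t) gives 0.35(39+t) = t, so 0.65·t = 0.35×39.
t* = 0.35×39/0.65 = 21 min.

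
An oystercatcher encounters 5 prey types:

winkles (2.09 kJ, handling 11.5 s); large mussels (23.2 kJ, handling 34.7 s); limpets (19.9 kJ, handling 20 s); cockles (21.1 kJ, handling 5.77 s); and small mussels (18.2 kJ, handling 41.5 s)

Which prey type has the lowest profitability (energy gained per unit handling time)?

In descending order of E/h:
cockles: 21.1/5.77 = 3.66 kJ/s
limpets: 19.9/20 = 0.995 kJ/s
large mussels: 23.2/34.7 = 0.669 kJ/s
small mussels: 18.2/41.5 = 0.439 kJ/s
winkles: 2.09/11.5 = 0.182 kJ/s

winkles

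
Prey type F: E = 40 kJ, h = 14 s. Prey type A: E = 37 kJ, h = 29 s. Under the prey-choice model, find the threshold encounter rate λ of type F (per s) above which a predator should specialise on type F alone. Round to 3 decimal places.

0.058 per s

At the threshold, the rate on type F alone equals the profitability of type A: λ·40/(1 + λ·14) = 37/29 = 1.276.
Rearranging, λ(40 − 1.276×14) = 1.276, so λ = 1.276/22.14 = 0.05763 per s.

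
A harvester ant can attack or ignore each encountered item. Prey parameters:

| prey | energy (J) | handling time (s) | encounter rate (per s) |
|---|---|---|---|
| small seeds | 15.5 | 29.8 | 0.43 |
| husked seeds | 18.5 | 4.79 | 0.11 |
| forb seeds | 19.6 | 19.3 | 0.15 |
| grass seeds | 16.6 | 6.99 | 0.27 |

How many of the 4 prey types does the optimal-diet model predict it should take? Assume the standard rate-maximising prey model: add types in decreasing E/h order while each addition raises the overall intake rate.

Profitabilities (E/h, J/s): husked seeds 3.86, grass seeds 2.37, forb seeds 1.02, small seeds 0.52. Add prey in this order while the next type's profitability exceeds the intake rate on those already taken.
Rate on top 1: 1.333. grass seeds: 2.37 > 1.333 → include.
Rate on top 2: 1.909. forb seeds: 1.02 < 1.909 → exclude; stop.
Optimal diet: husked seeds, grass seeds — 2 of 4 types.

2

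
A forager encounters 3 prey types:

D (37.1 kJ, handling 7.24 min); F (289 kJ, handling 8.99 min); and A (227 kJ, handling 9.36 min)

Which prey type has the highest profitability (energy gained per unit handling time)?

Profitability E/h (kJ/min): D = 37.1/7.24 = 5.12, F = 289/8.99 = 32.1, A = 227/9.36 = 24.3.
Ranked: F > A > D.

F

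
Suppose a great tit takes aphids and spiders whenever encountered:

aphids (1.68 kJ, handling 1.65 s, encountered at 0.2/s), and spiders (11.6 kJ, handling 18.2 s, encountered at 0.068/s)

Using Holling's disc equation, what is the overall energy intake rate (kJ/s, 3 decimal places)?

0.438 kJ/s

R = (0.2×1.68 + 0.068×11.6) / (1 + 0.2×1.65 + 0.068×18.2) = 1.125/2.568 = 0.4381 kJ/s.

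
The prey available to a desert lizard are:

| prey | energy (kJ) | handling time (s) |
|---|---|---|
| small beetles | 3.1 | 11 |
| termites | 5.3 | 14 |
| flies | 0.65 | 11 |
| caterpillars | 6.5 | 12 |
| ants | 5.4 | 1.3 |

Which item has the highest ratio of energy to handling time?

Profitability E/h (kJ/s): small beetles = 3.1/11 = 0.282, termites = 5.3/14 = 0.379, flies = 0.65/11 = 0.0591, caterpillars = 6.5/12 = 0.542, ants = 5.4/1.3 = 4.15.
Ranked: ants > caterpillars > termites > small beetles > flies.

ants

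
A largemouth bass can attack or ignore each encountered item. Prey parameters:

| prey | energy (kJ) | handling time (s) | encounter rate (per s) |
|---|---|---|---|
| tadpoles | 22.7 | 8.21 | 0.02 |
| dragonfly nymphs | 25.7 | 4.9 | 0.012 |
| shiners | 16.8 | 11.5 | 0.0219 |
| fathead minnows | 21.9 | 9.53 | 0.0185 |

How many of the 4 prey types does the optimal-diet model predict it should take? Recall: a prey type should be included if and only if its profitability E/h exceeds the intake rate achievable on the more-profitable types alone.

E/h in descending order: dragonfly nymphs 5.24, tadpoles 2.76, fathead minnows 2.3, shiners 1.46 kJ/s. The optimal diet is the largest prefix of this list for which every included type satisfies E_i/h_i > R on the types above it.
Rate on top 1: 0.2913. tadpoles: 2.76 > 0.2913 → include.
Rate on top 2: 0.6234. fathead minnows: 2.3 > 0.6234 → include.
Rate on top 3: 0.8344. shiners: 1.46 > 0.8344 → include.
Optimal diet: dragonfly nymphs, tadpoles, fathead minnows, shiners — 4 of 4 types.

4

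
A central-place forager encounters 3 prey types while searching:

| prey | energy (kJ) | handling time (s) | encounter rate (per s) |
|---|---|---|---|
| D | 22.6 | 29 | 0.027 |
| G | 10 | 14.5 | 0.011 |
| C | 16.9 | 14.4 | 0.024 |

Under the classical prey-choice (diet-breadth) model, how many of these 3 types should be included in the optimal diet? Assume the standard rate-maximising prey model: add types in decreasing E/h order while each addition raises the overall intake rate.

3

E/h in descending order: C 1.17, D 0.779, G 0.69 kJ/s. The optimal diet is the largest prefix of this list for which every included type satisfies E_i/h_i > R on the types above it.
Rate on top 1: 0.3014. D: 0.779 > 0.3014 → include.
Rate on top 2: 0.4772. G: 0.69 > 0.4772 → include.
Optimal diet: C, D, G — 3 of 3 types.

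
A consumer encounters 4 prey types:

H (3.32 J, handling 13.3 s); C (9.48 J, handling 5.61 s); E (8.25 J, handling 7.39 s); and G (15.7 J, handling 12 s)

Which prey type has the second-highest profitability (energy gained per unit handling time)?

Profitability E/h (J/s): H = 3.32/13.3 = 0.25, C = 9.48/5.61 = 1.69, E = 8.25/7.39 = 1.12, G = 15.7/12 = 1.31.
Ranked: C > G > E > H.

G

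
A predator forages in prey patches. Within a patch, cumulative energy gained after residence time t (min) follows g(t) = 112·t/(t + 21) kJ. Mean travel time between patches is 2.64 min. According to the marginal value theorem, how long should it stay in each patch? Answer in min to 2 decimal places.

Optimal t* satisfies g'(t*) = g(t*)/(T + t*).
g'(t) = 112·21/(t + 21)². Setting 112·21/(t+21)² = 112t/[(t+21)(2.64+t)] gives 21(2.64+t) = t(t+21), so t² = 21×2.64 = 55.44.
t* = √55.44 = 7.446 min.

7.45 min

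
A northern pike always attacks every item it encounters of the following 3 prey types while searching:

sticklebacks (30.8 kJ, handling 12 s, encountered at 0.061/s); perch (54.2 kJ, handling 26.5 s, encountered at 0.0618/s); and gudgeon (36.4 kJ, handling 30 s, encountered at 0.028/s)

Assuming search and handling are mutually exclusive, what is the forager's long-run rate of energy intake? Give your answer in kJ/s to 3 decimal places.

R = Σλ_iE_i / (1 + Σλ_ih_i)
Numerator: 0.061×30.8 + 0.0618×54.2 + 0.028×36.4 = 6.248
Denominator: 1 + 0.061×12 + 0.0618×26.5 + 0.028×30 = 4.21
R = 6.248/4.21 = 1.484 kJ/s

1.484 kJ/s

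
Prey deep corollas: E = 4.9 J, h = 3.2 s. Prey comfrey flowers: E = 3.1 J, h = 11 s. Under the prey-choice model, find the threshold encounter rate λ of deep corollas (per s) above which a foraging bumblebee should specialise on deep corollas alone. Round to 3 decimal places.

At the threshold, the rate on deep corollas alone equals the profitability of comfrey flowers: λ·4.9/(1 + λ·3.2) = 3.1/11 = 0.2818.
Rearranging, λ(4.9 − 0.2818×3.2) = 0.2818, so λ = 0.2818/3.998 = 0.07049 per s.

0.070 per s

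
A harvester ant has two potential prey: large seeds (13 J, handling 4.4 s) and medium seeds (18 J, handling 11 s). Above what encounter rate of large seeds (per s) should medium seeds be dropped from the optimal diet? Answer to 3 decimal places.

0.282 per s

At the threshold, the rate on large seeds alone equals the profitability of medium seeds: λ·13/(1 + λ·4.4) = 18/11 = 1.636.
Rearranging, λ(13 − 1.636×4.4) = 1.636, so λ = 1.636/5.8 = 0.2821 per s.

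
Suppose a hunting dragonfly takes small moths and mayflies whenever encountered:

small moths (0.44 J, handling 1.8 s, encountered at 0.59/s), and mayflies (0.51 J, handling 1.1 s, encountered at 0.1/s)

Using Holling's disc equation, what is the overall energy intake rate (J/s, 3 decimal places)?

0.143 J/s

R = (0.59×0.44 + 0.1×0.51) / (1 + 0.59×1.8 + 0.1×1.1) = 0.3106/2.172 = 0.143 J/s.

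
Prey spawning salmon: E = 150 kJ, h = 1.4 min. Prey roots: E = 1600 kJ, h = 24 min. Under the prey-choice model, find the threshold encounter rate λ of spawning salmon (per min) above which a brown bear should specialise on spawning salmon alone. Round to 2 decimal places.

1.18 per min

At the threshold, the rate on spawning salmon alone equals the profitability of roots: λ·150/(1 + λ·1.4) = 1600/24 = 66.67.
Rearranging, λ(150 − 66.67×1.4) = 66.67, so λ = 66.67/56.67 = 1.176 per min.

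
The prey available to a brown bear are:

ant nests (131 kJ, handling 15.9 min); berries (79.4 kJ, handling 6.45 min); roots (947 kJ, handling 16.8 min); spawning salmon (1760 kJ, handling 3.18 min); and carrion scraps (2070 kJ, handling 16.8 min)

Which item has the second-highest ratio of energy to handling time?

Profitability E/h (kJ/min): ant nests = 131/15.9 = 8.24, berries = 79.4/6.45 = 12.3, roots = 947/16.8 = 56.4, spawning salmon = 1760/3.18 = 553, carrion scraps = 2070/16.8 = 123.
Ranked: spawning salmon > carrion scraps > roots > berries > ant nests.

carrion scraps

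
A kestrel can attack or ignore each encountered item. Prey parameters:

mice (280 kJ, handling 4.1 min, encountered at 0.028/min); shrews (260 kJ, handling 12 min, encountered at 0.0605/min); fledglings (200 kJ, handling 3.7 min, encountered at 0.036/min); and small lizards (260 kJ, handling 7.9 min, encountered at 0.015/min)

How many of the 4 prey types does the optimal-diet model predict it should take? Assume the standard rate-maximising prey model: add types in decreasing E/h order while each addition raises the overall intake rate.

E/h in descending order: mice 68.3, fledglings 54.1, small lizards 32.9, shrews 21.7 kJ/min. The optimal diet is the largest prefix of this list for which every included type satisfies E_i/h_i > R on the types above it.
Rate on top 1: 7.033. fledglings: 54.1 > 7.033 → include.
Rate on top 2: 12.05. small lizards: 32.9 > 12.05 → include.
Rate on top 3: 13.86. shrews: 21.7 > 13.86 → include.
Optimal diet: mice, fledglings, small lizards, shrews — 4 of 4 types.

4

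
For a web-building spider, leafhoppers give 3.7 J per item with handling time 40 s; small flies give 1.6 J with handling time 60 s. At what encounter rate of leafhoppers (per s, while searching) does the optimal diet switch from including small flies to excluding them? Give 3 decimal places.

0.010 per s

At the threshold, the rate on leafhoppers alone equals the profitability of small flies: λ·3.7/(1 + λ·40) = 1.6/60 = 0.02667.
Rearranging, λ(3.7 − 0.02667×40) = 0.02667, so λ = 0.02667/2.633 = 0.01013 per s.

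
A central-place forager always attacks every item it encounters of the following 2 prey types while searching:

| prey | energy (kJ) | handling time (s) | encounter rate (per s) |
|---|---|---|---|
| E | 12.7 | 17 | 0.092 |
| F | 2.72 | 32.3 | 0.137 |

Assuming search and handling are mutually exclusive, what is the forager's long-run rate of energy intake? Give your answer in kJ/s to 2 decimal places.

R = (0.092×12.7 + 0.137×2.72) / (1 + 0.092×17 + 0.137×32.3) = 1.541/6.989 = 0.2205 kJ/s.

0.22 kJ/s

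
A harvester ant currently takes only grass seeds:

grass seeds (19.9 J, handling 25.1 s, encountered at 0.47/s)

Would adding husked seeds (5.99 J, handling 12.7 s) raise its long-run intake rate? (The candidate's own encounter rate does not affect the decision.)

Intake rate on the current diet: R = (0.47×19.9) / (1 + 0.47×25.1) = 9.353/12.8 = 0.7309 J/s.
husked seeds: E/h = 5.99/12.7 = 0.4717 J/s.
0.4717 < 0.7309, so adding husked seeds would lower the average — exclude it.

No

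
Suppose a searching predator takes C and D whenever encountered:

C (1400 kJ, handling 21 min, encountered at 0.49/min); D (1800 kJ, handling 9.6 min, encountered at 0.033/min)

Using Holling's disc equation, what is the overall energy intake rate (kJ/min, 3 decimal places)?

R = Σλ_iE_i / (1 + Σλ_ih_i)
Numerator: 0.49×1400 + 0.033×1800 = 745.4
Denominator: 1 + 0.49×21 + 0.033×9.6 = 11.61
R = 745.4/11.61 = 64.22 kJ/min

64.221 kJ/min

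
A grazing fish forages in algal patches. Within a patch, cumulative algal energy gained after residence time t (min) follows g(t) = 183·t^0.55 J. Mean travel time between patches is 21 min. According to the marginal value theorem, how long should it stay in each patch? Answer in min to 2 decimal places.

25.67 min

By the marginal value theorem, leave when the instantaneous gain rate g'(t) equals the habitat-wide average g(t)/(T + t).
g'(t) = 0.55·183·t^-0.45. Setting 0.55·183·t^-0.45 = 183·t^0.55/(21+t) gives 0.55(21+t) = t, so 0.45·t = 0.55×21.
t* = 0.55×21/0.45 = 25.67 min.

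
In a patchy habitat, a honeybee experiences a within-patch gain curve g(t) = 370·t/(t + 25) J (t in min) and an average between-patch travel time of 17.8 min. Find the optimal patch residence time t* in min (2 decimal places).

Maximise g(t)/(T+t): set derivative to zero → g'(t)(T+t) = g(t).
g'(t) = 370·25/(t + 25)². Setting 370·25/(t+25)² = 370t/[(t+25)(17.8+t)] gives 25(17.8+t) = t(t+25), so t² = 25×17.8 = 445.
t* = √445 = 21.1 min.

21.10 min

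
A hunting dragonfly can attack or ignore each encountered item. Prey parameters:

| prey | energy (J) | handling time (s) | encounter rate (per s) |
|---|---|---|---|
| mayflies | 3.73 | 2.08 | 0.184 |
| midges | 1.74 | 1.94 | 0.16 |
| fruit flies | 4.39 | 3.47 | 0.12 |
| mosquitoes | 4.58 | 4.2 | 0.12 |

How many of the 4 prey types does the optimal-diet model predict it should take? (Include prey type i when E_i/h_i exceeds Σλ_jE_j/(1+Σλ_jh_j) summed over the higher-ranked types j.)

4

Profitabilities (E/h, J/s): mayflies 1.79, fruit flies 1.27, mosquitoes 1.09, midges 0.897. Add prey in this order while the next type's profitability exceeds the intake rate on those already taken.
Rate on top 1: 0.4964. fruit flies: 1.27 > 0.4964 → include.
Rate on top 2: 0.6743. mosquitoes: 1.09 > 0.6743 → include.
Rate on top 3: 0.7654. midges: 0.897 > 0.7654 → include.
Optimal diet: mayflies, fruit flies, mosquitoes, midges — 4 of 4 types.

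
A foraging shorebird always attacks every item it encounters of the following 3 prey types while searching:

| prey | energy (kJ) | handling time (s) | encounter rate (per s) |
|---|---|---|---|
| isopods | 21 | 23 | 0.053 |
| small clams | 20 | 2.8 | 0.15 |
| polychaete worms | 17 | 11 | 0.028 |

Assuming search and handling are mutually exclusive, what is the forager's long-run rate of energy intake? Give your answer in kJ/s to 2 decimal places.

1.56 kJ/s

Energy encountered per unit search time: 0.053×21 + 0.15×20 + 0.028×17 = 4.589 kJ/s.
Handling time per unit search time: 0.053×23 + 0.15×2.8 + 0.028×11 = 1.947.
Rate = 4.589/(1 + 1.947) = 1.557 kJ/s.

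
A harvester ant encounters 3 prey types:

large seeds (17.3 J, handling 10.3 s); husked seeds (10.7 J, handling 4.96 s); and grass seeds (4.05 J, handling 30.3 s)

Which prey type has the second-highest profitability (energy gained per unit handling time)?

Profitability E/h (J/s): large seeds = 17.3/10.3 = 1.68, husked seeds = 10.7/4.96 = 2.16, grass seeds = 4.05/30.3 = 0.134.
Ranked: husked seeds > large seeds > grass seeds.

large seeds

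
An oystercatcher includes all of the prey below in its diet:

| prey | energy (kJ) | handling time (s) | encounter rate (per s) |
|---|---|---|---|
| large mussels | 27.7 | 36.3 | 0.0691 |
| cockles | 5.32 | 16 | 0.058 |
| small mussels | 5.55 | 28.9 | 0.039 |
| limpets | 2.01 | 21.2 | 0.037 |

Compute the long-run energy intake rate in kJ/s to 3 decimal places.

R = Σλ_iE_i / (1 + Σλ_ih_i)
Numerator: 0.0691×27.7 + 0.058×5.32 + 0.039×5.55 + 0.037×2.01 = 2.513
Denominator: 1 + 0.0691×36.3 + 0.058×16 + 0.039×28.9 + 0.037×21.2 = 6.348
R = 2.513/6.348 = 0.396 kJ/s

0.396 kJ/s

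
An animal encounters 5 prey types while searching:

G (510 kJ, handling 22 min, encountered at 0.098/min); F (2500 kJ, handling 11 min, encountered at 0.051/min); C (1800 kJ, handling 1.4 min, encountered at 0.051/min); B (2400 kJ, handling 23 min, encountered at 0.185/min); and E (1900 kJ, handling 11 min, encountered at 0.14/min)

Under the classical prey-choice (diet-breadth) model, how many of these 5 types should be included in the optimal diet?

3

Profitabilities (E/h, kJ/min): C 1.29e+03, F 227, E 173, B 104, G 23.2. Add prey in this order while the next type's profitability exceeds the intake rate on those already taken.
Rate on top 1: 85.68. F: 227 > 85.68 → include.
Rate on top 2: 134.3. E: 173 > 134.3 → include.
Rate on top 3: 153. B: 104 < 153 → exclude; stop.
Optimal diet: C, F, E — 3 of 5 types.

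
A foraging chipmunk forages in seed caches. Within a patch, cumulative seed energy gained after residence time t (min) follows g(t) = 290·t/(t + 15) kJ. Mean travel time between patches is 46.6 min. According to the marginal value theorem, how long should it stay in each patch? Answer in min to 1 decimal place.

By the marginal value theorem, leave when the instantaneous gain rate g'(t) equals the habitat-wide average g(t)/(T + t).
g'(t) = 290·15/(t + 15)². Setting 290·15/(t+15)² = 290t/[(t+15)(46.6+t)] gives 15(46.6+t) = t(t+15), so t² = 15×46.6 = 699.
t* = √699 = 26.44 min.

26.4 min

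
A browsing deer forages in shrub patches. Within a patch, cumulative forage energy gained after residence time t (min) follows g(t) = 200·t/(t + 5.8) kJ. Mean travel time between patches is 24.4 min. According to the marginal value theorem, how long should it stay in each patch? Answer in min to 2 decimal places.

11.90 min

By the marginal value theorem, leave when the instantaneous gain rate g'(t) equals the habitat-wide average g(t)/(T + t).
g'(t) = 200·5.8/(t + 5.8)². Setting 200·5.8/(t+5.8)² = 200t/[(t+5.8)(24.4+t)] gives 5.8(24.4+t) = t(t+5.8), so t² = 5.8×24.4 = 141.5.
t* = √141.5 = 11.9 min.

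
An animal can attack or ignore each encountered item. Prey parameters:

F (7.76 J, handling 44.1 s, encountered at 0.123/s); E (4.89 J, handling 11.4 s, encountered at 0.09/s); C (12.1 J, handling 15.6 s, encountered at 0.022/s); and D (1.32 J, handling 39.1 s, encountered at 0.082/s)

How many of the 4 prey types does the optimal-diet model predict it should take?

Profitabilities (E/h, J/s): C 0.776, E 0.429, F 0.176, D 0.0338. Add prey in this order while the next type's profitability exceeds the intake rate on those already taken.
Rate on top 1: 0.1982. E: 0.429 > 0.1982 → include.
Rate on top 2: 0.2981. F: 0.176 < 0.2981 → exclude; stop.
Optimal diet: C, E — 2 of 4 types.

2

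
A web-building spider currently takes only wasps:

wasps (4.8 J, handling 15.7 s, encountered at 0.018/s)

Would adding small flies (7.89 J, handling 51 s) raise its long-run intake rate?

Intake rate on the current diet: R = (0.018×4.8) / (1 + 0.018×15.7) = 0.0864/1.283 = 0.06736 J/s.
Profitability of small flies: 7.89/51 = 0.1547 J/s.
0.1547 > 0.06736, so adding small flies raises the average — include it.

Yes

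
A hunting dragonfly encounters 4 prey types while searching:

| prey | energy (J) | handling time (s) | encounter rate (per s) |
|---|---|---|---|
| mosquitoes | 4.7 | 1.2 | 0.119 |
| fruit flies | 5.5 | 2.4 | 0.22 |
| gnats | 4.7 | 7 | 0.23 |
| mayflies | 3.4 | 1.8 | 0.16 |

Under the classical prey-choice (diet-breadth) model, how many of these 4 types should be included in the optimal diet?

Rank by E/h (J/s): mosquitoes 3.92, fruit flies 2.29, mayflies 1.89, gnats 0.671. Include each in turn until the next type's E/h falls below the running intake rate.
Rate on top 1: 0.4894. fruit flies: 2.29 > 0.4894 → include.
Rate on top 2: 1.059. mayflies: 1.89 > 1.059 → include.
Rate on top 3: 1.181. gnats: 0.671 < 1.181 → exclude; stop.
Optimal diet: mosquitoes, fruit flies, mayflies — 3 of 4 types.

3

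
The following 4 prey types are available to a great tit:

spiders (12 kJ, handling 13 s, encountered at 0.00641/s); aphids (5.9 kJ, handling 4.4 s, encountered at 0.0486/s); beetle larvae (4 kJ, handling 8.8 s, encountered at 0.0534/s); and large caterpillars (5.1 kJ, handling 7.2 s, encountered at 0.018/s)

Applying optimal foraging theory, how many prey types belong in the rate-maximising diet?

4

E/h in descending order: aphids 1.34, spiders 0.923, large caterpillars 0.708, beetle larvae 0.455 kJ/s. The optimal diet is the largest prefix of this list for which every included type satisfies E_i/h_i > R on the types above it.
Rate on top 1: 0.2362. spiders: 0.923 > 0.2362 → include.
Rate on top 2: 0.2803. large caterpillars: 0.708 > 0.2803 → include.
Rate on top 3: 0.3192. beetle larvae: 0.455 > 0.3192 → include.
Optimal diet: aphids, spiders, large caterpillars, beetle larvae — 4 of 4 types.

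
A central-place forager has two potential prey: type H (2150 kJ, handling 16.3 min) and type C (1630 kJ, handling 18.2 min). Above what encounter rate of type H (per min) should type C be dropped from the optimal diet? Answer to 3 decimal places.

Drop type C once their profitability E₂/h₂ falls below the rate achievable on type H alone: E₂/h₂ = λE₁/(1 + λh₁).
Solve for λ: λE₁h₂ = E₂(1 + λh₁) → λ(E₁h₂ − E₂h₁) = E₂ → λ = E₂/(E₁h₂ − E₂h₁).
λ = 1630/(2150×18.2 − 1630×16.3) = 1630/1.256e+04 = 0.1298 per min.

0.130 per min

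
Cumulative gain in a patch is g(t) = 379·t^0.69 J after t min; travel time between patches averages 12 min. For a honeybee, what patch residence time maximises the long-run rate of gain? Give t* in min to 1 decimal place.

26.7 min

Optimal t* satisfies g'(t*) = g(t*)/(T + t*).
g'(t) = 0.69·379·t^-0.31. Setting 0.69·379·t^-0.31 = 379·t^0.69/(12+t) gives 0.69(12+t) = t, so 0.31·t = 0.69×12.
t* = 0.69×12/0.31 = 26.71 min.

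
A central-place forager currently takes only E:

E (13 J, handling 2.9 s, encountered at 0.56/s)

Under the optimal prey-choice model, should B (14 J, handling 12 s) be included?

Intake rate on the current diet: R = (0.56×13) / (1 + 0.56×2.9) = 7.28/2.624 = 2.774 J/s.
Profitability of B: 14/12 = 1.167 J/s.
Since 1.167 < R, time spent handling B is better spent searching.

No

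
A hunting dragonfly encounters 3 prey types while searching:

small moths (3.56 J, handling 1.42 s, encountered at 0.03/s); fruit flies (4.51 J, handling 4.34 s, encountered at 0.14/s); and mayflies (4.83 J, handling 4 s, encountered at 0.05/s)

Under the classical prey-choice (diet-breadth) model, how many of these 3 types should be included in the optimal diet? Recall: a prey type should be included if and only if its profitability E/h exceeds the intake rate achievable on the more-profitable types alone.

Profitabilities (E/h, J/s): small moths 2.51, mayflies 1.21, fruit flies 1.04. Add prey in this order while the next type's profitability exceeds the intake rate on those already taken.
Rate on top 1: 0.1024. mayflies: 1.21 > 0.1024 → include.
Rate on top 2: 0.2803. fruit flies: 1.04 > 0.2803 → include.
Optimal diet: small moths, mayflies, fruit flies — 3 of 3 types.

3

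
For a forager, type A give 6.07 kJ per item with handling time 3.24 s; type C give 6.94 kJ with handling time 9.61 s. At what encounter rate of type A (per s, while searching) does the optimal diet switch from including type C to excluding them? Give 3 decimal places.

At the threshold, the rate on type A alone equals the profitability of type C: λ·6.07/(1 + λ·3.24) = 6.94/9.61 = 0.7222.
Rearranging, λ(6.07 − 0.7222×3.24) = 0.7222, so λ = 0.7222/3.73 = 0.1936 per s.

0.194 per s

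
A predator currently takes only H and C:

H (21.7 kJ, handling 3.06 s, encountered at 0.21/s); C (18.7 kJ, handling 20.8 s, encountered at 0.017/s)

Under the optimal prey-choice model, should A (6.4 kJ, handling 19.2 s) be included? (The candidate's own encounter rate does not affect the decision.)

No

Intake rate on the current diet: R = (0.21×21.7 + 0.017×18.7) / (1 + 0.21×3.06 + 0.017×20.8) = 4.875/1.996 = 2.442 kJ/s.
A: E/h = 6.4/19.2 = 0.3333 kJ/s.
0.3333 < 2.442, so adding A would lower the average — exclude it.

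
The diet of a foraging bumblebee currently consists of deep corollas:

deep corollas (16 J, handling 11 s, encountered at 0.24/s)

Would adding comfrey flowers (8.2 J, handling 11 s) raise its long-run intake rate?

No

Current rate: (0.24×16)/(1 + 0.24×11) = 1.055 J/s.
Profitability of comfrey flowers: 8.2/11 = 0.7455 J/s.
Since 0.7455 < R, time spent handling comfrey flowers is better spent searching.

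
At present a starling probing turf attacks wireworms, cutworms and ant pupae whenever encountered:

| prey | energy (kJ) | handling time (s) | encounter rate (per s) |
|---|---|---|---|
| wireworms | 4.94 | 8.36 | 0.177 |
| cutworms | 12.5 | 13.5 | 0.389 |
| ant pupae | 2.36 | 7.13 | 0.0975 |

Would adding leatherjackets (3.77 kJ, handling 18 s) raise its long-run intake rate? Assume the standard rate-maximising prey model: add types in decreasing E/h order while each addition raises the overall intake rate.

On wireworms, cutworms and ant pupae alone, R = ΣλE/(1+Σλh) = 5.967/8.426 = 0.7081 kJ/s.
leatherjackets: E/h = 3.77/18 = 0.2094 kJ/s.
Since 0.2094 < R, time spent handling leatherjackets is better spent searching.

No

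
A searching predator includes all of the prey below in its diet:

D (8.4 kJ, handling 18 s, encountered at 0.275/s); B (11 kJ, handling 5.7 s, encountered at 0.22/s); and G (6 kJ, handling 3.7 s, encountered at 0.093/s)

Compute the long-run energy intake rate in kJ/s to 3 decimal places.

Energy encountered per unit search time: 0.275×8.4 + 0.22×11 + 0.093×6 = 5.288 kJ/s.
Handling time per unit search time: 0.275×18 + 0.22×5.7 + 0.093×3.7 = 6.548.
Rate = 5.288/(1 + 6.548) = 0.7006 kJ/s.

0.701 kJ/s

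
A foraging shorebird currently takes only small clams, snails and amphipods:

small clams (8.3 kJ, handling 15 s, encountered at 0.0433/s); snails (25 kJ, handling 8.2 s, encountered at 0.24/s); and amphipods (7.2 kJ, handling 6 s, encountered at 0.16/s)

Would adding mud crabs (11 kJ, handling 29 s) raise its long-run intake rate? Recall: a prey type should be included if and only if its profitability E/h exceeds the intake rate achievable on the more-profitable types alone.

No

Current rate: (0.0433×8.3 + 0.24×25 + 0.16×7.2)/(1 + 0.0433×15 + 0.24×8.2 + 0.16×6) = 1.641 kJ/s.
mud crabs: E/h = 11/29 = 0.3793 kJ/s.
Since 0.3793 < R, time spent handling mud crabs is better spent searching.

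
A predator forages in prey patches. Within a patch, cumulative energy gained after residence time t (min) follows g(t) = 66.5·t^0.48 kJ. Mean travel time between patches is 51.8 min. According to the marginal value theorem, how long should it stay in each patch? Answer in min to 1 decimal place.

Maximise g(t)/(T+t): set derivative to zero → g'(t)(T+t) = g(t).
g'(t) = 0.48·66.5·t^-0.52. Setting 0.48·66.5·t^-0.52 = 66.5·t^0.48/(51.8+t) gives 0.48(51.8+t) = t, so 0.52·t = 0.48×51.8.
t* = 0.48×51.8/0.52 = 47.82 min.

47.8 min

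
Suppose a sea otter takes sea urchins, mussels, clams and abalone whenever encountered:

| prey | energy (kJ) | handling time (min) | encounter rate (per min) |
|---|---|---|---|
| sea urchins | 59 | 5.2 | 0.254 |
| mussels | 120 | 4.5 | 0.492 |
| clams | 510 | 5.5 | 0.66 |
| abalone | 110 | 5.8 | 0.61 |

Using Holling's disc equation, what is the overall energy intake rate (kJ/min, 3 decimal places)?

40.822 kJ/min

Energy encountered per unit search time: 0.254×59 + 0.492×120 + 0.66×510 + 0.61×110 = 477.7 kJ/min.
Handling time per unit search time: 0.254×5.2 + 0.492×4.5 + 0.66×5.5 + 0.61×5.8 = 10.7.
Rate = 477.7/(1 + 10.7) = 40.82 kJ/min.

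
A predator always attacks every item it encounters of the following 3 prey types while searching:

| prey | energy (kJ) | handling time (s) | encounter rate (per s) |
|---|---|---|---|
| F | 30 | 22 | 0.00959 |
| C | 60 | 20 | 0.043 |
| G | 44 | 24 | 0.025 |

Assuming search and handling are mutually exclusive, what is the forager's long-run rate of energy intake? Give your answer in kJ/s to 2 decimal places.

R = Σλ_iE_i / (1 + Σλ_ih_i)
Numerator: 0.00959×30 + 0.043×60 + 0.025×44 = 3.968
Denominator: 1 + 0.00959×22 + 0.043×20 + 0.025×24 = 2.671
R = 3.968/2.671 = 1.485 kJ/s

1.49 kJ/s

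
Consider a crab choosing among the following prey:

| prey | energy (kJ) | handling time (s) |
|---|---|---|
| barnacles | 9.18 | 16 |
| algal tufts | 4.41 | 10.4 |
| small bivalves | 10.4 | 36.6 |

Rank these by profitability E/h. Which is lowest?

small bivalves

In descending order of E/h:
barnacles: 9.18/16 = 0.574 kJ/s
algal tufts: 4.41/10.4 = 0.424 kJ/s
small bivalves: 10.4/36.6 = 0.284 kJ/s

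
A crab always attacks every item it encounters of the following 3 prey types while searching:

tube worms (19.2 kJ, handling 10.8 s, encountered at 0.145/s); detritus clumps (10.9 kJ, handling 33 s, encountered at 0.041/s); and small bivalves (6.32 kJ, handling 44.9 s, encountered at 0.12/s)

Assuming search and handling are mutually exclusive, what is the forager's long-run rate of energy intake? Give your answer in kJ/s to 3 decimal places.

0.429 kJ/s

R = Σλ_iE_i / (1 + Σλ_ih_i)
Numerator: 0.145×19.2 + 0.041×10.9 + 0.12×6.32 = 3.989
Denominator: 1 + 0.145×10.8 + 0.041×33 + 0.12×44.9 = 9.307
R = 3.989/9.307 = 0.4286 kJ/s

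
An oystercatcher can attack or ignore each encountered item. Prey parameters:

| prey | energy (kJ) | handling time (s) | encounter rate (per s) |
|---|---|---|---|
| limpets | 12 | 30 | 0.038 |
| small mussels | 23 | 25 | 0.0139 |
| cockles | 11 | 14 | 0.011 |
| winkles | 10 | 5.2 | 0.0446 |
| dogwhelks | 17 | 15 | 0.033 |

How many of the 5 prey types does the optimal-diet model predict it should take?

4

Rank by E/h (kJ/s): winkles 1.92, dogwhelks 1.13, small mussels 0.92, cockles 0.786, limpets 0.4. Include each in turn until the next type's E/h falls below the running intake rate.
Rate on top 1: 0.362. dogwhelks: 1.13 > 0.362 → include.
Rate on top 2: 0.5831. small mussels: 0.92 > 0.5831 → include.
Rate on top 3: 0.6396. cockles: 0.786 > 0.6396 → include.
Rate on top 4: 0.6497. limpets: 0.4 < 0.6497 → exclude; stop.
Optimal diet: winkles, dogwhelks, small mussels, cockles — 4 of 5 types.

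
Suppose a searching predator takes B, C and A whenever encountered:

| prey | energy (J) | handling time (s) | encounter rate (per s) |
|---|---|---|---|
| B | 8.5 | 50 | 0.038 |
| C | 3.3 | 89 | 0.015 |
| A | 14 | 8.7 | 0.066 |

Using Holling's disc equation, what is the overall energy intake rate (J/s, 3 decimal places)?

0.270 J/s

Energy encountered per unit search time: 0.038×8.5 + 0.015×3.3 + 0.066×14 = 1.296 J/s.
Handling time per unit search time: 0.038×50 + 0.015×89 + 0.066×8.7 = 3.809.
Rate = 1.296/(1 + 3.809) = 0.2696 J/s.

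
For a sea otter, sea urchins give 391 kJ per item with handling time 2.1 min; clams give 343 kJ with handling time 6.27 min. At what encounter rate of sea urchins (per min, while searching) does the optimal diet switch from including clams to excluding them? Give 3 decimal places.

Drop clams once their profitability E₂/h₂ falls below the rate achievable on sea urchins alone: E₂/h₂ = λE₁/(1 + λh₁).
Solve for λ: λE₁h₂ = E₂(1 + λh₁) → λ(E₁h₂ − E₂h₁) = E₂ → λ = E₂/(E₁h₂ − E₂h₁).
λ = 343/(391×6.27 − 343×2.1) = 343/1731 = 0.1981 per min.

0.198 per min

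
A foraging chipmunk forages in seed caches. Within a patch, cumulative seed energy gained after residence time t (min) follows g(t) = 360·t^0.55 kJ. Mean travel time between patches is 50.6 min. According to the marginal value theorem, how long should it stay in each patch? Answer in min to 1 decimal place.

Optimal t* satisfies g'(t*) = g(t*)/(T + t*).
g'(t) = 0.55·360·t^-0.45. Setting 0.55·360·t^-0.45 = 360·t^0.55/(50.6+t) gives 0.55(50.6+t) = t, so 0.45·t = 0.55×50.6.
t* = 0.55×50.6/0.45 = 61.84 min.

61.8 min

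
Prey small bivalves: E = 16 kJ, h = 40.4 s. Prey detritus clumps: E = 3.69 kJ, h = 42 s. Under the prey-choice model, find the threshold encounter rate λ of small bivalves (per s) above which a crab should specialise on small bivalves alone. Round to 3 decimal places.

0.007 per s

The zero-one rule: include detritus clumps iff E₂/h₂ > λE₁/(1+λh₁). Equality gives the switch point.
λE₁h₂ = E₂ + λE₂h₁ ⇒ λ = E₂/(E₁h₂ − E₂h₁) = 3.69/(672 − 149.1) = 0.007056 per s.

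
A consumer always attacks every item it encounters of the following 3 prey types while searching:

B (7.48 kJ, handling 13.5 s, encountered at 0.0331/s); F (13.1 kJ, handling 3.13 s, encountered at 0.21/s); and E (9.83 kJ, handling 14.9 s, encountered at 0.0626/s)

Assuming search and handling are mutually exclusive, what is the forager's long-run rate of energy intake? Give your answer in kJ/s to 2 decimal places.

1.19 kJ/s

R = Σλ_iE_i / (1 + Σλ_ih_i)
Numerator: 0.0331×7.48 + 0.21×13.1 + 0.0626×9.83 = 3.614
Denominator: 1 + 0.0331×13.5 + 0.21×3.13 + 0.0626×14.9 = 3.037
R = 3.614/3.037 = 1.19 kJ/s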